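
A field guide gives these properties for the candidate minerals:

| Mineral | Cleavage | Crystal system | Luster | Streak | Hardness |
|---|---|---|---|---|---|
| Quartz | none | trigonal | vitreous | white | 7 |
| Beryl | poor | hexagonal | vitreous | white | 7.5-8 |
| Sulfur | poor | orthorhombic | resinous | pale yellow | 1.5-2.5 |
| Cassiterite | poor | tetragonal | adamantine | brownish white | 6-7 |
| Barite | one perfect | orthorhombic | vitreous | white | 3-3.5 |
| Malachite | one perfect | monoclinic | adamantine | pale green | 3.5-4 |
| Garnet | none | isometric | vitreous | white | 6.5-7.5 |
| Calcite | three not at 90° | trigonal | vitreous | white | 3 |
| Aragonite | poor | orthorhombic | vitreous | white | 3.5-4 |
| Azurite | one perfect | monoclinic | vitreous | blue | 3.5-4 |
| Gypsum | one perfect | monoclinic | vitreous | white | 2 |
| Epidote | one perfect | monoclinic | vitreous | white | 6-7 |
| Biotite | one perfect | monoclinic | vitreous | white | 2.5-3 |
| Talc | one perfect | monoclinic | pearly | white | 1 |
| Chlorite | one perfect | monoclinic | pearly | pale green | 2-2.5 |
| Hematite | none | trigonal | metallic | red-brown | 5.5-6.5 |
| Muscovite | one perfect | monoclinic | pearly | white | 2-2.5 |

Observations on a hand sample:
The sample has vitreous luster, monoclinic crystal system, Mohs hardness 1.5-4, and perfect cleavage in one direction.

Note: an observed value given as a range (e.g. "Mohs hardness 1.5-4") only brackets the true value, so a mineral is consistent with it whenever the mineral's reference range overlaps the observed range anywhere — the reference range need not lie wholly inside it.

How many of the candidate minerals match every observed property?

3

Vitreous luster — leaves Quartz, Beryl, Barite, Garnet, Calcite, Aragonite, Azurite, Gypsum, Epidote, Biotite.
Monoclinic crystal system — narrows the field to Azurite, Gypsum, Epidote, Biotite.
Mohs hardness 1.5-4 eliminates Epidote.
Perfect cleavage in one direction — every remaining candidate is consistent.
Consistent with every observation: Azurite, Biotite, Gypsum.
That is 3 minerals.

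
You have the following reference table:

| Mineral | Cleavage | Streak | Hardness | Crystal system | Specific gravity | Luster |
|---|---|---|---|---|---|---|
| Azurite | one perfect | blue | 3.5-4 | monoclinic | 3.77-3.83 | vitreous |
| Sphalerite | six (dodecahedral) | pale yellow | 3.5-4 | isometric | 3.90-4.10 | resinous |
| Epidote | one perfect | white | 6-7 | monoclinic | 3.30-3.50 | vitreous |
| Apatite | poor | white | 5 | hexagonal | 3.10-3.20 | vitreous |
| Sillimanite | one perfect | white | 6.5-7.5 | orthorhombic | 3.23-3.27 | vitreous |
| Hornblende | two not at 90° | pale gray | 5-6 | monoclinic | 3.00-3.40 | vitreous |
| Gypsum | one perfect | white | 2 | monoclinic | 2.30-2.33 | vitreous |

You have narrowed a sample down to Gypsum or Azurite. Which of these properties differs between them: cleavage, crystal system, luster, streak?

Cleavage: both one perfect — identical.
Crystal system: both monoclinic — identical.
Luster: both vitreous — identical.
Streak: Gypsum white, Azurite blue — these differ.
Only streak differs between Gypsum and Azurite among the listed tests.

streak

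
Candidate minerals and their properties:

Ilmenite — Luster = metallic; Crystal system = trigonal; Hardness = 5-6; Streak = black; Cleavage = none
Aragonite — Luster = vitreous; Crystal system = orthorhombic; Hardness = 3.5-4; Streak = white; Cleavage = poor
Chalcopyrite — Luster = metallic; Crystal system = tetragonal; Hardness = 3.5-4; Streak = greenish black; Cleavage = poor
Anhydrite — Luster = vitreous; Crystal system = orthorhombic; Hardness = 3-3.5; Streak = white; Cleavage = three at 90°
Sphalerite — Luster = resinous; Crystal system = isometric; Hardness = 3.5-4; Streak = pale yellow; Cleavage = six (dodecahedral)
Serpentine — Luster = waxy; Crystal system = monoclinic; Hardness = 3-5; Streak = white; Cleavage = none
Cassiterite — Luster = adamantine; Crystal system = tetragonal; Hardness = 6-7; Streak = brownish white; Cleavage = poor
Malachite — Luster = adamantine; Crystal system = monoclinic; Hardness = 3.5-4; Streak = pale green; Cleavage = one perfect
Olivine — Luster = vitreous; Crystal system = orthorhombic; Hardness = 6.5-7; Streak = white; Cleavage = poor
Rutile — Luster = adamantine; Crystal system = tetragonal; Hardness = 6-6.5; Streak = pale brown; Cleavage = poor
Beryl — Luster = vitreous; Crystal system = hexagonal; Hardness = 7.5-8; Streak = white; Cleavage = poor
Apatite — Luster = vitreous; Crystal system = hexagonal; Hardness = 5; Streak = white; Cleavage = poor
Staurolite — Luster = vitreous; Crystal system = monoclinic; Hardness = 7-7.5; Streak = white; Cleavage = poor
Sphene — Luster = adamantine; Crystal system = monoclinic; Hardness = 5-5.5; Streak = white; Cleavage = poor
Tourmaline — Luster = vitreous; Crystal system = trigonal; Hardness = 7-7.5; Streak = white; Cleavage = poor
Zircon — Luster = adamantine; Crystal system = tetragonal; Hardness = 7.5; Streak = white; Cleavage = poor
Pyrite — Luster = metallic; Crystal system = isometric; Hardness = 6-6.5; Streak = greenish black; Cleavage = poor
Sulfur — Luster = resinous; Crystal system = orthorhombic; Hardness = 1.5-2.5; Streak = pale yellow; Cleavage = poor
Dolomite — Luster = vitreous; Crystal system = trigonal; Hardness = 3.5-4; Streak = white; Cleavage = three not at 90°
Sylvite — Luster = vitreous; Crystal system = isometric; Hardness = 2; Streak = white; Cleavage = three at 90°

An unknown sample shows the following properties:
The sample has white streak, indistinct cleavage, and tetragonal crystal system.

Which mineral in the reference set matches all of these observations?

White streak: leaves Aragonite, Anhydrite, Serpentine, Olivine, Beryl, Apatite, Staurolite, Sphene, Tourmaline, Zircon, Dolomite, Sylvite.
Indistinct cleavage rules out Anhydrite, Serpentine, Dolomite, Sylvite.
Tetragonal crystal system: narrows the field to Zircon.
Only Zircon satisfies all observations.

Zircon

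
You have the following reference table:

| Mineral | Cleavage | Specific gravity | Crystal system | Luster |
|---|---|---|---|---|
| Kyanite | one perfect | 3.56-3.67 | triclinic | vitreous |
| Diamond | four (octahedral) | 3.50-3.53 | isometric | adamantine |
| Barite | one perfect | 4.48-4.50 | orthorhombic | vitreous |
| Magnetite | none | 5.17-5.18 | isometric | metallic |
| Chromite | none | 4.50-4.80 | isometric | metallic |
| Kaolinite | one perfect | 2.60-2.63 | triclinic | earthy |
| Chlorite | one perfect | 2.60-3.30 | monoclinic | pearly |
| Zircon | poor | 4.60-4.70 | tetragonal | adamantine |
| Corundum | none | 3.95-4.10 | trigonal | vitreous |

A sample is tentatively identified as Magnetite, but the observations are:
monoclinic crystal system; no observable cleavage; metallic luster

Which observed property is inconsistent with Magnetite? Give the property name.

crystal system

Monoclinic crystal system: Magnetite has isometric system — outside the reference range.
No observable cleavage: Magnetite has cleavage none — within range.
Metallic luster: Magnetite has metallic luster — within range.
Everything matches except the crystal system.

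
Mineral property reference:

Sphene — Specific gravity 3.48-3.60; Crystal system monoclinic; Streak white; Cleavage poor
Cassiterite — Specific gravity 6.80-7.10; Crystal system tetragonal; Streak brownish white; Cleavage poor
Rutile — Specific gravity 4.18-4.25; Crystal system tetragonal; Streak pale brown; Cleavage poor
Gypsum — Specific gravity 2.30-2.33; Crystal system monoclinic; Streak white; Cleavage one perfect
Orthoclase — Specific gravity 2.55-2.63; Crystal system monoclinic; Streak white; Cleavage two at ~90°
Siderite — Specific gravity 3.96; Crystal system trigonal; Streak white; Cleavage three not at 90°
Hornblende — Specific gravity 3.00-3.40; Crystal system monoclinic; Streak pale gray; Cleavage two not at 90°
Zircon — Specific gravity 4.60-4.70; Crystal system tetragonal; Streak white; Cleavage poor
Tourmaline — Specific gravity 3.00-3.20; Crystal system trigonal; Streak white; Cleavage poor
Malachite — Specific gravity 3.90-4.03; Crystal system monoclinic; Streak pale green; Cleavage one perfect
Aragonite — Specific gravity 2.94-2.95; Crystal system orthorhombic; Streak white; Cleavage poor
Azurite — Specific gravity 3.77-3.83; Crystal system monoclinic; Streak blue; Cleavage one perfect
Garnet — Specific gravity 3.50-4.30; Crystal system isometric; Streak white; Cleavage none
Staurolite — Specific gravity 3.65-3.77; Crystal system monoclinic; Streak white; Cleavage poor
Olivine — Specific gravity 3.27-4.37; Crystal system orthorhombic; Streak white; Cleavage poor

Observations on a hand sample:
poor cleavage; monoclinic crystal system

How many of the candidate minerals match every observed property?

Poor cleavage: only Sphene, Cassiterite, Rutile, Zircon, Tourmaline, Aragonite, Staurolite, Olivine remain.
Monoclinic crystal system: Sphene, Staurolite remain.
Consistent with every observation: Sphene, Staurolite.
That is 2 minerals.

2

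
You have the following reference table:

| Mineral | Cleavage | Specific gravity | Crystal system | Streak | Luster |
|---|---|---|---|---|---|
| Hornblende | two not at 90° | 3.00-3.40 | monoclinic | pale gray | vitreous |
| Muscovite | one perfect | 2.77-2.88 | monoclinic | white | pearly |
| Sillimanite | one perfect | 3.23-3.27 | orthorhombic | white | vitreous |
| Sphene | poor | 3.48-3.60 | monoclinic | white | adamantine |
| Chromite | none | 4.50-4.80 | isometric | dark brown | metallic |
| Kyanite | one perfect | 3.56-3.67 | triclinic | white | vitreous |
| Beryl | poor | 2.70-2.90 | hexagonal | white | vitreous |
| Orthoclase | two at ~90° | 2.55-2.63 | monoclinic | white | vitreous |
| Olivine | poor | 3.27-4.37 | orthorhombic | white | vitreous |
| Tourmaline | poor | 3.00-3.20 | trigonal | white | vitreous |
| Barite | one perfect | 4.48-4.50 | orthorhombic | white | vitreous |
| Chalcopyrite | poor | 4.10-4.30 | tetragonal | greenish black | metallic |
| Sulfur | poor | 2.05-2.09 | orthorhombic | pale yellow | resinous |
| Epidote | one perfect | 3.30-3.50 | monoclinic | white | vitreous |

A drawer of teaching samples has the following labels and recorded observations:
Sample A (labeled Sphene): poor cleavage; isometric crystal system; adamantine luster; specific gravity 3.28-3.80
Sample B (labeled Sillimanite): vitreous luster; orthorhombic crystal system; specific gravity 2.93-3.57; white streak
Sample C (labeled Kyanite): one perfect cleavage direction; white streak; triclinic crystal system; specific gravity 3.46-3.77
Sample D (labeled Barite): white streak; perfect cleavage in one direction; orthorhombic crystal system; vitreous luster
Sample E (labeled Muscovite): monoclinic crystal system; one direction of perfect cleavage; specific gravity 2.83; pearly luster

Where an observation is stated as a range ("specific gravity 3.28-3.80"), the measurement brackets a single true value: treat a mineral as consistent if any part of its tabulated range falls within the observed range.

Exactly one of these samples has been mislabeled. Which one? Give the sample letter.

A

Sample A: isometric crystal system is outside the reference for Sphene (monoclinic system) — mislabeled.
Sample B: nothing contradicts Sillimanite.
Sample C: nothing contradicts Kyanite.
Sample D: nothing contradicts Barite.
Sample E: nothing contradicts Muscovite.
The mislabeled specimen is A.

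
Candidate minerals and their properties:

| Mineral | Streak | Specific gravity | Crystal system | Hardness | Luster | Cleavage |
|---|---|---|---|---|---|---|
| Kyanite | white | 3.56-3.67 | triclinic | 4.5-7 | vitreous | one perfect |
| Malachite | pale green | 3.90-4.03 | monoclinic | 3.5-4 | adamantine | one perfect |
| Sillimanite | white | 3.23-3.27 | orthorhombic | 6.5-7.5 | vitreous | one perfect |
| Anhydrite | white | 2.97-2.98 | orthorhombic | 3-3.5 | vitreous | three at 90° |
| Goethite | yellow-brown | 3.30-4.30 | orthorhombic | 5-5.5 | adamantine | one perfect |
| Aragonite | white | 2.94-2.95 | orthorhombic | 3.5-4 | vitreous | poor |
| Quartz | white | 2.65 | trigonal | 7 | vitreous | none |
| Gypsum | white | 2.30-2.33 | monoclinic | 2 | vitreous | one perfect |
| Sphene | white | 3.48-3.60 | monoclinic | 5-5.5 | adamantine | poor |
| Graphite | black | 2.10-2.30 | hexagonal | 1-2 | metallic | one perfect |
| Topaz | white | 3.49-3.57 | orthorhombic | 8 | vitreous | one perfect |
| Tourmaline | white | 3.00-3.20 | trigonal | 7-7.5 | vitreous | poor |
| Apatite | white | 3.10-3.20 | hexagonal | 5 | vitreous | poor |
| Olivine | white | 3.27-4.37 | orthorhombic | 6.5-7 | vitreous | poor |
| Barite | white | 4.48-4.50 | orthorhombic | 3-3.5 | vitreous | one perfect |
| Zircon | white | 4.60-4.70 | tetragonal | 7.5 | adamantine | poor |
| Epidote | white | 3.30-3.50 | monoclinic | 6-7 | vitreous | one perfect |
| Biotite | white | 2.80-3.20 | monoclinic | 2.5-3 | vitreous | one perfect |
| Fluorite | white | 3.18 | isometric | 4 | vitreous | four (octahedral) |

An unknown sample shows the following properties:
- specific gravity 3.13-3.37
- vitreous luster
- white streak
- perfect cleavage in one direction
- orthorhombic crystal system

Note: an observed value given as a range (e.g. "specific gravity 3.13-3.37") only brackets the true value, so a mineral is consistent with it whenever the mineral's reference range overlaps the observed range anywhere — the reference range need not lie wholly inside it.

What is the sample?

Sillimanite

Specific gravity 3.13-3.37 — only Sillimanite, Goethite, Tourmaline, Apatite, Olivine, Epidote, Biotite, Fluorite remain.
Vitreous luster rules out Goethite.
White streak — no further eliminations.
Perfect cleavage in one direction — Sillimanite, Epidote, Biotite remain.
Orthorhombic crystal system — Sillimanite remains.
Only Sillimanite satisfies all observations.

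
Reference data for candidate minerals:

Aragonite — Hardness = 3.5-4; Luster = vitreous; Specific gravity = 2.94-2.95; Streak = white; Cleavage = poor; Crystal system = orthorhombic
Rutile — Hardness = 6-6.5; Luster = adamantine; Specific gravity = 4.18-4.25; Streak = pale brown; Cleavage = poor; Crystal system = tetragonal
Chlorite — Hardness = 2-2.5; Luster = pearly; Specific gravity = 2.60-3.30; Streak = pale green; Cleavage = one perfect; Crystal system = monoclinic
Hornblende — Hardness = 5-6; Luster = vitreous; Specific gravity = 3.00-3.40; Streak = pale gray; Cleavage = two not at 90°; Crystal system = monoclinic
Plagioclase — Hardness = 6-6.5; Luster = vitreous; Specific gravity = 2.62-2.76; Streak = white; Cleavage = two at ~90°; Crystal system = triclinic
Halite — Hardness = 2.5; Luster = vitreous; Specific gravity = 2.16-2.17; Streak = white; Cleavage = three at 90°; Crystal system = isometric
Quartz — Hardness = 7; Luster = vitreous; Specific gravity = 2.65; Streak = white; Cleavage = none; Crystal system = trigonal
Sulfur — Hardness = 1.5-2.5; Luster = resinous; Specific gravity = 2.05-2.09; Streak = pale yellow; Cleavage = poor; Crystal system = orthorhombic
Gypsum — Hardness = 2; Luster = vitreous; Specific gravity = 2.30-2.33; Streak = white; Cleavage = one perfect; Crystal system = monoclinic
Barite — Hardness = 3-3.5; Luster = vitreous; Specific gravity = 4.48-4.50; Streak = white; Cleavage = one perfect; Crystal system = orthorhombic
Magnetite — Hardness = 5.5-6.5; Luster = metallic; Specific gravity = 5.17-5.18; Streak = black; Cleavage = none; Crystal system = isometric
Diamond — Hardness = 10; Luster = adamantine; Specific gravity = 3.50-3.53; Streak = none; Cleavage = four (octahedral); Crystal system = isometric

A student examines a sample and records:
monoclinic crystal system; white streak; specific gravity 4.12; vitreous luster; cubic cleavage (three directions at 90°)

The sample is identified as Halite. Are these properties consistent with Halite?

No

Monoclinic crystal system — Halite has isometric system; a mismatch.
White streak — consistent with Halite (white streak).
Specific gravity 4.12 — Halite has SG 2.16-2.17; a mismatch.
Vitreous luster — consistent with Halite (vitreous luster).
Cubic cleavage (three directions at 90°) — consistent with Halite (cleavage three at 90°).
2 of the observed properties are inconsistent with Halite.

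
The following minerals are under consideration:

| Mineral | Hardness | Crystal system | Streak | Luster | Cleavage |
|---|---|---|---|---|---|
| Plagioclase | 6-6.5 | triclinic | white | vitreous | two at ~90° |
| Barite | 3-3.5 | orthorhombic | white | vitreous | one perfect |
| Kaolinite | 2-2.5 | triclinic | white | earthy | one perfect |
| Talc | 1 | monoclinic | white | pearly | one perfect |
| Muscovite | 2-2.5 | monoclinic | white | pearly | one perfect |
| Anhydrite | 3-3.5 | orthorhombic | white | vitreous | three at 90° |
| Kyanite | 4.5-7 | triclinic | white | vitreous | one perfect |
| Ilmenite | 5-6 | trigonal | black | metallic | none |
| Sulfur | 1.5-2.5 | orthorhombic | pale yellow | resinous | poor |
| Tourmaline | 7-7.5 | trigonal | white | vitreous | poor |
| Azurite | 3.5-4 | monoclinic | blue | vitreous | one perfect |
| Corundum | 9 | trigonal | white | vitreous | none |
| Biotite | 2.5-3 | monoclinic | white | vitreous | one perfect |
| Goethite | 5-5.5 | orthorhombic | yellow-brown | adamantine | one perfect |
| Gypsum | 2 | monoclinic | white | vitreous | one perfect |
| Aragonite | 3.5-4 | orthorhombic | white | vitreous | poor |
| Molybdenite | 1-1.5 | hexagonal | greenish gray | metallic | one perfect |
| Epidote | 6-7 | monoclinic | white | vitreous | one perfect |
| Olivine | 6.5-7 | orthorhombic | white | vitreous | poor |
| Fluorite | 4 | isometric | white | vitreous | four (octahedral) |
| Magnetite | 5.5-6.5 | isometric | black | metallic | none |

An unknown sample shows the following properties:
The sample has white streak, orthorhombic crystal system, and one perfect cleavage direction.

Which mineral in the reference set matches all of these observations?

White streak eliminates Ilmenite, Sulfur, Azurite, Goethite, Molybdenite, Magnetite.
Orthorhombic crystal system — only Barite, Anhydrite, Aragonite, Olivine remain.
One perfect cleavage direction — only Barite remains.
Barite is the sole remaining match.

Barite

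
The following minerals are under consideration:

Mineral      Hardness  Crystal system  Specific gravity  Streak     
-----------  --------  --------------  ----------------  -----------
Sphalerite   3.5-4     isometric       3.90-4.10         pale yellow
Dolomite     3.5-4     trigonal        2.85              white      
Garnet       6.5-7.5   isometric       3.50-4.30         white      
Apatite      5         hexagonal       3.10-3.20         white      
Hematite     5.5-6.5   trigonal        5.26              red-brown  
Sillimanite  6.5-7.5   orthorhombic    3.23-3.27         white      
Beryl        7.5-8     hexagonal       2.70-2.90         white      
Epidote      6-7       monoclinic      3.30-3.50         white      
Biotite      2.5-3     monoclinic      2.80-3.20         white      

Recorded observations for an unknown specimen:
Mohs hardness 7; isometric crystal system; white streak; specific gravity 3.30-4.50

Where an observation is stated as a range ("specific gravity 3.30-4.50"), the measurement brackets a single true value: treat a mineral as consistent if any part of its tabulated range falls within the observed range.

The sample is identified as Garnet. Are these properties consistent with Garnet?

Consistent

Mohs hardness 7 — fits Garnet (hardness 6.5-7.5).
Isometric crystal system — fits Garnet (isometric system).
White streak — fits Garnet (white streak).
Specific gravity 3.30-4.50 — fits Garnet (SG 3.50-4.30).
All observations are consistent with the tabulated values for Garnet.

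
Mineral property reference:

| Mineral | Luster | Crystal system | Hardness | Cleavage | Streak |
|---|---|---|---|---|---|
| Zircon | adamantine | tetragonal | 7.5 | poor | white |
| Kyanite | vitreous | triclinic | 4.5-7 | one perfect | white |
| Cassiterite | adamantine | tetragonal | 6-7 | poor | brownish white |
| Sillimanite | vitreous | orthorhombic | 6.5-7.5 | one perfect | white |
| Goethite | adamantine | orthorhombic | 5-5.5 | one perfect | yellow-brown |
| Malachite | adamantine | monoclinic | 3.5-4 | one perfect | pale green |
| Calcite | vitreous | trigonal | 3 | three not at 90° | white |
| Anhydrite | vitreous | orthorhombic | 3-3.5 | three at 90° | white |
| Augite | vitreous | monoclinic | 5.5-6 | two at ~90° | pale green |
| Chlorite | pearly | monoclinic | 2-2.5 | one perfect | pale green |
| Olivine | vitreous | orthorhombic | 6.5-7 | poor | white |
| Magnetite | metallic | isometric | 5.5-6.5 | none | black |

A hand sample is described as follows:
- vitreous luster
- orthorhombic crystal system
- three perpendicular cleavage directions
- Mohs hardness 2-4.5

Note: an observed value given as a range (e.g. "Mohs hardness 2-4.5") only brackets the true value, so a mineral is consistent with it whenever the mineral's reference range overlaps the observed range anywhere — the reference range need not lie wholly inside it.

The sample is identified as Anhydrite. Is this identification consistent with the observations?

Consistent

Vitreous luster — is consistent with Anhydrite (vitreous luster).
Orthorhombic crystal system — is consistent with Anhydrite (orthorhombic system).
Three perpendicular cleavage directions — is consistent with Anhydrite (cleavage three at 90°).
Mohs hardness 2-4.5 — is consistent with Anhydrite (hardness 3-3.5).
All observations are consistent with the tabulated values for Anhydrite.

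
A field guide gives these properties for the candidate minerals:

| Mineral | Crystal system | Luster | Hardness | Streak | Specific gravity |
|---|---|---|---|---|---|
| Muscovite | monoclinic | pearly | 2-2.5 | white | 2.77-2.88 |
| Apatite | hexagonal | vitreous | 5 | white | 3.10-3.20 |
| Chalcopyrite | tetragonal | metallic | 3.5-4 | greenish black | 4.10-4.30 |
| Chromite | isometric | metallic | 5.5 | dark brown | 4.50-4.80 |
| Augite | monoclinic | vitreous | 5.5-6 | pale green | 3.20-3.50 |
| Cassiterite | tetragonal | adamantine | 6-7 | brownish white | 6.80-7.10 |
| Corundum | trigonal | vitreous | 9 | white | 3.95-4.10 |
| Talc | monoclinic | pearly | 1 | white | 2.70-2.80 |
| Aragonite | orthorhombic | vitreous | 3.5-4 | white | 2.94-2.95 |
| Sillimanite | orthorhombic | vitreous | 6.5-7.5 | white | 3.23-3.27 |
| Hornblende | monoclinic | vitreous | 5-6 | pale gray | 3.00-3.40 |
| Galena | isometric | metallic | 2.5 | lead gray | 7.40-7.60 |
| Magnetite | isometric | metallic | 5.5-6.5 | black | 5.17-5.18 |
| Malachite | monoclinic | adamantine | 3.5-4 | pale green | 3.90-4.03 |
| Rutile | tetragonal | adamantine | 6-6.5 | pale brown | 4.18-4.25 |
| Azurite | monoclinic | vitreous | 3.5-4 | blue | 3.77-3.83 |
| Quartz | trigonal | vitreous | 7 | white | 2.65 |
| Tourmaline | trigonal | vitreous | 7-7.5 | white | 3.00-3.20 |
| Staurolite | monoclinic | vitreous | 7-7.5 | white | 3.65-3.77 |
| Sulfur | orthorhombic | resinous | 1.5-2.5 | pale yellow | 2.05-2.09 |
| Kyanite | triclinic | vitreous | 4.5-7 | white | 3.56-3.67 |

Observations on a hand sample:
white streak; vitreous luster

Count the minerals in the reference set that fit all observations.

8

White streak: leaves Muscovite, Apatite, Corundum, Talc, Aragonite, Sillimanite, Quartz, Tourmaline, Staurolite, Kyanite.
Vitreous luster eliminates Muscovite, Talc.
Remaining candidates: Apatite, Aragonite, Corundum, Kyanite, Quartz, Sillimanite, Staurolite, Tourmaline.
That is 8 minerals.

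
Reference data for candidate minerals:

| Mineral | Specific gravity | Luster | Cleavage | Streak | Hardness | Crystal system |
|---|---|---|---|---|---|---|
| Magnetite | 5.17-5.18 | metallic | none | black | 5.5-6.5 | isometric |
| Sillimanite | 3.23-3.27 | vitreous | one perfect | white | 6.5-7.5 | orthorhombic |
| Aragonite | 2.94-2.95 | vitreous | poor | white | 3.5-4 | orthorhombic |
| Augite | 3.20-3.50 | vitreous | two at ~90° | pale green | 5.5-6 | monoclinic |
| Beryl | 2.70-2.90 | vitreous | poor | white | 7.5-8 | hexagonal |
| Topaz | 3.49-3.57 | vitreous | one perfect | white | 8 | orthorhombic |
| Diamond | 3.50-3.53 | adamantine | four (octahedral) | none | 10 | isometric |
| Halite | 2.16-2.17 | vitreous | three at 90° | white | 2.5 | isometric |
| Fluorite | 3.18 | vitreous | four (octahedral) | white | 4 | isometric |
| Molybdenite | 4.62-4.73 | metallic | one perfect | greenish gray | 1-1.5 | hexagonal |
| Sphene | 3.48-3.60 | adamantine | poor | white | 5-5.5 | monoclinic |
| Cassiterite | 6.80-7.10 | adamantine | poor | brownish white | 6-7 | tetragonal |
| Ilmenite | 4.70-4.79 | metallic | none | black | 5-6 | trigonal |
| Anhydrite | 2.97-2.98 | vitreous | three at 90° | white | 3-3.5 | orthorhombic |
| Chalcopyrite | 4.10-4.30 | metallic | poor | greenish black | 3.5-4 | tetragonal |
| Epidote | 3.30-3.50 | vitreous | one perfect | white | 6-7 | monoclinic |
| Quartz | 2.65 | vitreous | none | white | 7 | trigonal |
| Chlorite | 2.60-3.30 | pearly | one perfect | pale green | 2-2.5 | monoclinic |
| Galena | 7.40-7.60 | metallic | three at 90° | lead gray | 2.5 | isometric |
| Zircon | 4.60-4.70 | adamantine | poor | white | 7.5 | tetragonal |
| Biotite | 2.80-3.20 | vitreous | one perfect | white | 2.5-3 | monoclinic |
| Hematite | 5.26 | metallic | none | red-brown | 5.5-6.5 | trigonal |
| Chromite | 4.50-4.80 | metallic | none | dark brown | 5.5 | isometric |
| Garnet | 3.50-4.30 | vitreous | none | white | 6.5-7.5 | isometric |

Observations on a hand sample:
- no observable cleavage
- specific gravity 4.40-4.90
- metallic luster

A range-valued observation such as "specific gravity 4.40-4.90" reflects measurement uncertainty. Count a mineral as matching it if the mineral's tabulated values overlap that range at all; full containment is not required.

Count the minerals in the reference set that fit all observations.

2

No observable cleavage: Magnetite, Ilmenite, Quartz, Hematite, Chromite, Garnet remain.
Specific gravity 4.40-4.90: narrows the field to Ilmenite, Chromite.
Metallic luster: consistent with all remaining minerals.
Consistent with every observation: Chromite, Ilmenite.
That is 2 minerals.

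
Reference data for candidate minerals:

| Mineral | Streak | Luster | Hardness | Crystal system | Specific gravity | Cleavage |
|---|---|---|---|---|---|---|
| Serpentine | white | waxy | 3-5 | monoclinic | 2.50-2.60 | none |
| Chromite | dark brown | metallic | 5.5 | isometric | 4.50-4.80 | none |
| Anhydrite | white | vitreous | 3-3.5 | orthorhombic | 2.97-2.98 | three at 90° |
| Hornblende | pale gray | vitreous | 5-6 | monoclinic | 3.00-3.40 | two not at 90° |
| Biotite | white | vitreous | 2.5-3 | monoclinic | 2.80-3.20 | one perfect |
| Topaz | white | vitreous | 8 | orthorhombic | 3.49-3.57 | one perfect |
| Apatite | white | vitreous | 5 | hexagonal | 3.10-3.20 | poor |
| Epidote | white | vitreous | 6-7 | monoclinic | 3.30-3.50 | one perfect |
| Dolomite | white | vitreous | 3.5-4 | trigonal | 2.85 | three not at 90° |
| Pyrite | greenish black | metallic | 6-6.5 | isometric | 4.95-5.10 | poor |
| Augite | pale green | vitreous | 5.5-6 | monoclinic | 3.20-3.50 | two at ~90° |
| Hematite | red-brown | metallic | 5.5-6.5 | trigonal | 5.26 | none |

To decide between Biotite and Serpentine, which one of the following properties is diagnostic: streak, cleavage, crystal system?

cleavage

Streak: both white — shared.
Cleavage: Biotite one perfect, Serpentine none — these differ.
Crystal system: both monoclinic — shared.
Only cleavage differs between Biotite and Serpentine among the listed tests.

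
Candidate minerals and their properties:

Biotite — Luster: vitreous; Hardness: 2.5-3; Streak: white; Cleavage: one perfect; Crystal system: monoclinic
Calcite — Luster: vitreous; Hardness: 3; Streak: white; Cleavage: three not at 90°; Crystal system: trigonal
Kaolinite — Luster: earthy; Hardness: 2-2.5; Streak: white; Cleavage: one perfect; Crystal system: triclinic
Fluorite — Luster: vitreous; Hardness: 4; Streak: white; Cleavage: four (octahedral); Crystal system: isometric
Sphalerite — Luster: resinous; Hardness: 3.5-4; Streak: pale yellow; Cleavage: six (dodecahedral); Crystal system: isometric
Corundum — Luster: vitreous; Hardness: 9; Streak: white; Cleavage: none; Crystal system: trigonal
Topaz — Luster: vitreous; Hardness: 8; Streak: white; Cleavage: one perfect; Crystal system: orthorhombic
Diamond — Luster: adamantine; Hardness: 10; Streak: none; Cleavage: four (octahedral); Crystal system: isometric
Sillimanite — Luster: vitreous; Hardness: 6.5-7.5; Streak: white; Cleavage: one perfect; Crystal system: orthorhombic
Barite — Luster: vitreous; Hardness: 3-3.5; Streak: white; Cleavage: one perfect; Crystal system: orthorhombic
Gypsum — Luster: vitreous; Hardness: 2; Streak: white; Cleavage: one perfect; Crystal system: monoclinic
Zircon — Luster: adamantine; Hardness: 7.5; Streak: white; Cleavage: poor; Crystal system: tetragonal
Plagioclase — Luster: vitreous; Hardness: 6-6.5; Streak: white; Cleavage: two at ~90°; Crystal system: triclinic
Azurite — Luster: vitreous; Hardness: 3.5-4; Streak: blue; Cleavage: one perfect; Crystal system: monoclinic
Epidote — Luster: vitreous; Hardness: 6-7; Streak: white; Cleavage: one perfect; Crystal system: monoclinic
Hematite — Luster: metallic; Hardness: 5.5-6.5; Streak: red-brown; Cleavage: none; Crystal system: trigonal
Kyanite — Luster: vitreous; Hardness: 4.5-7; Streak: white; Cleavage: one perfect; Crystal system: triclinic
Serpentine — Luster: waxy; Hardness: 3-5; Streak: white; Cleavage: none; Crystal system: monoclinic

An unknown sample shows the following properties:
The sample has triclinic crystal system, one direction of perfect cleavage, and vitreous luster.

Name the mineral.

Triclinic crystal system — leaves Kaolinite, Plagioclase, Kyanite.
One direction of perfect cleavage is inconsistent with Plagioclase.
Vitreous luster rules out Kaolinite.
Only Kyanite satisfies all observations.

Kyanite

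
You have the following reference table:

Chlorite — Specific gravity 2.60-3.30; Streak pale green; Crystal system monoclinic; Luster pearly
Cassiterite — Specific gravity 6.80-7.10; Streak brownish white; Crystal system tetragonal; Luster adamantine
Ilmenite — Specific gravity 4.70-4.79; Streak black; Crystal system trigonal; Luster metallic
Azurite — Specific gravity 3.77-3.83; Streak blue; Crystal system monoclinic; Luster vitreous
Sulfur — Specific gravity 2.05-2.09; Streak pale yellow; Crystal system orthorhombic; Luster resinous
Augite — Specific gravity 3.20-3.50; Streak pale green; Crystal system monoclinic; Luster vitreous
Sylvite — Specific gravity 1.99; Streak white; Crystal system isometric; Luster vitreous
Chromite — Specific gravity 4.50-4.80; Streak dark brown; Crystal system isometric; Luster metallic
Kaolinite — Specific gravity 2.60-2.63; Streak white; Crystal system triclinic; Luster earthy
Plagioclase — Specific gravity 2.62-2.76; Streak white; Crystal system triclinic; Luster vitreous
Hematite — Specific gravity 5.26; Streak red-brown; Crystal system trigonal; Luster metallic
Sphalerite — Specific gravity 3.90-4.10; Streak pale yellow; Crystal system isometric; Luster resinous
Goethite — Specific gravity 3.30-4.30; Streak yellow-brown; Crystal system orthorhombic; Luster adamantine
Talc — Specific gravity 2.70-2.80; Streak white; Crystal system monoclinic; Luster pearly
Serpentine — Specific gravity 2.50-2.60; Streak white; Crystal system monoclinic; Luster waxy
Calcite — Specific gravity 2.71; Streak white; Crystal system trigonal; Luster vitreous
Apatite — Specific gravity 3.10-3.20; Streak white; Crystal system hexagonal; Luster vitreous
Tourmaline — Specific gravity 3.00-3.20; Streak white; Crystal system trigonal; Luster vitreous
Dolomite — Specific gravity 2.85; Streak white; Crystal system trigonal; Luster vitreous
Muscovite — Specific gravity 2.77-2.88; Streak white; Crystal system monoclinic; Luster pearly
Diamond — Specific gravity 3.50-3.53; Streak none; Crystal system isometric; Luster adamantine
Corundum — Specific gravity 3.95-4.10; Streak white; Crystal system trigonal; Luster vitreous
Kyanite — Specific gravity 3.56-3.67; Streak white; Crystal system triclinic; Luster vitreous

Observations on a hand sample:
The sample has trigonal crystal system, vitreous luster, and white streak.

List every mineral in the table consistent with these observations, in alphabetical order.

Trigonal crystal system: Ilmenite, Hematite, Calcite, Tourmaline, Dolomite, Corundum remain.
Vitreous luster eliminates Ilmenite, Hematite.
White streak: every remaining candidate is consistent.
Consistent with every observation: Calcite, Corundum, Dolomite, Tourmaline.

Calcite, Corundum, Dolomite, Tourmaline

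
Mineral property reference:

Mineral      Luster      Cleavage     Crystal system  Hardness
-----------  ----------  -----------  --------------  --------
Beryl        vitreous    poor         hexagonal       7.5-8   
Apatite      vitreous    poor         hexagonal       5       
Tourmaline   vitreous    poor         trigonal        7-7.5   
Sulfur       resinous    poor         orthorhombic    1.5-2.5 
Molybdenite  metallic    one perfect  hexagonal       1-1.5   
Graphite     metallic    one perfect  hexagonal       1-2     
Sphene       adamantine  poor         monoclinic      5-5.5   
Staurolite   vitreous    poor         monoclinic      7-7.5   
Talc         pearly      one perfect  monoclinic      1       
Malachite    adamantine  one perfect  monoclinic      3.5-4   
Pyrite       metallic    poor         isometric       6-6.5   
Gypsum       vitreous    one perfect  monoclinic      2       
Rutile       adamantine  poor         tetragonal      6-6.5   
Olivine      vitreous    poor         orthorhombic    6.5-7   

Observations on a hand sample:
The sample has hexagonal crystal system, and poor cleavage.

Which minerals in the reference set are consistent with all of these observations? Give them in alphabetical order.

Hexagonal crystal system: leaves Beryl, Apatite, Molybdenite, Graphite.
Poor cleavage is inconsistent with Molybdenite, Graphite.
Consistent with every observation: Apatite, Beryl.

Apatite, Beryl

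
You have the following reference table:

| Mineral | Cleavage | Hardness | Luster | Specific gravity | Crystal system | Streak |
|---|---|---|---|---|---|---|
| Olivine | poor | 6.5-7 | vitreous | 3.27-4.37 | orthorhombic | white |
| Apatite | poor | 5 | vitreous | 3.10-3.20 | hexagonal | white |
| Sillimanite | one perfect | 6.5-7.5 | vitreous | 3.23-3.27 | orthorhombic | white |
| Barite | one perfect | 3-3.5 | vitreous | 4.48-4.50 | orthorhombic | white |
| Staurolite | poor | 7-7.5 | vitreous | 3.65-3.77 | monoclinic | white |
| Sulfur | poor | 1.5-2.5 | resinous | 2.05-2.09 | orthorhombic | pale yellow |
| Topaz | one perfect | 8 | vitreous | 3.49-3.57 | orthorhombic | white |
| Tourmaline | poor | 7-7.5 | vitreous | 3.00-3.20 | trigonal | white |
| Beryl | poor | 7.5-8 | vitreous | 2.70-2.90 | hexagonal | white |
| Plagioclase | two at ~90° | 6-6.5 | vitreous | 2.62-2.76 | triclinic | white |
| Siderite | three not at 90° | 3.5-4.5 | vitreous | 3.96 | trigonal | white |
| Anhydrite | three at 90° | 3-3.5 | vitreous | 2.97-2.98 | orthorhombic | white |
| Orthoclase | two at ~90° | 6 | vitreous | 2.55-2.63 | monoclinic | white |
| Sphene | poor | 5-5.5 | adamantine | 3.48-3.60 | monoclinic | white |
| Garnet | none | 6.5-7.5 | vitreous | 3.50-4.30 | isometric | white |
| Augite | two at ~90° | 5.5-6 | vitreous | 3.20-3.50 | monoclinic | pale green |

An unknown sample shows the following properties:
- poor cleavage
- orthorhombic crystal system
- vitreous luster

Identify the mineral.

Poor cleavage: leaves Olivine, Apatite, Staurolite, Sulfur, Tourmaline, Beryl, Sphene.
Orthorhombic crystal system: only Olivine, Sulfur remain.
Vitreous luster excludes Sulfur.
Olivine is the sole remaining match.

Olivine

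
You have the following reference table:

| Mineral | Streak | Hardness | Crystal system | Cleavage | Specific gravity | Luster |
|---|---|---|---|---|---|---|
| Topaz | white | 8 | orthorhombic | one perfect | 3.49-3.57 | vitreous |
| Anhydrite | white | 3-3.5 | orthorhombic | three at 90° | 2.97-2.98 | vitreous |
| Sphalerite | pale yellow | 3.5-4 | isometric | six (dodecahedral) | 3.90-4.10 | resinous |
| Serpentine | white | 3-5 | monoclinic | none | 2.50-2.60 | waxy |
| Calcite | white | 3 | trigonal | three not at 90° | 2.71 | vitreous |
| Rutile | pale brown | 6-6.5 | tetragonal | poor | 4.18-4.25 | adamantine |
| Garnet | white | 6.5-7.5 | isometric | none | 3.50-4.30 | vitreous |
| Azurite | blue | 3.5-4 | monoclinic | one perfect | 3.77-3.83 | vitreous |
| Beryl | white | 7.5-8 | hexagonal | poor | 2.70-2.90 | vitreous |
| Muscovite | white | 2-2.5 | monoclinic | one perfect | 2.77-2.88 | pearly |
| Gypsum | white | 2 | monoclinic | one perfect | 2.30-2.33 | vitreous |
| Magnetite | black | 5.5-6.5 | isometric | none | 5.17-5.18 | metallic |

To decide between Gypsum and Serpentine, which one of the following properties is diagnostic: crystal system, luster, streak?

luster

Crystal system: both monoclinic — no difference.
Luster: Gypsum vitreous, Serpentine waxy — different.
Streak: both white — no difference.
Luster is the diagnostic property here.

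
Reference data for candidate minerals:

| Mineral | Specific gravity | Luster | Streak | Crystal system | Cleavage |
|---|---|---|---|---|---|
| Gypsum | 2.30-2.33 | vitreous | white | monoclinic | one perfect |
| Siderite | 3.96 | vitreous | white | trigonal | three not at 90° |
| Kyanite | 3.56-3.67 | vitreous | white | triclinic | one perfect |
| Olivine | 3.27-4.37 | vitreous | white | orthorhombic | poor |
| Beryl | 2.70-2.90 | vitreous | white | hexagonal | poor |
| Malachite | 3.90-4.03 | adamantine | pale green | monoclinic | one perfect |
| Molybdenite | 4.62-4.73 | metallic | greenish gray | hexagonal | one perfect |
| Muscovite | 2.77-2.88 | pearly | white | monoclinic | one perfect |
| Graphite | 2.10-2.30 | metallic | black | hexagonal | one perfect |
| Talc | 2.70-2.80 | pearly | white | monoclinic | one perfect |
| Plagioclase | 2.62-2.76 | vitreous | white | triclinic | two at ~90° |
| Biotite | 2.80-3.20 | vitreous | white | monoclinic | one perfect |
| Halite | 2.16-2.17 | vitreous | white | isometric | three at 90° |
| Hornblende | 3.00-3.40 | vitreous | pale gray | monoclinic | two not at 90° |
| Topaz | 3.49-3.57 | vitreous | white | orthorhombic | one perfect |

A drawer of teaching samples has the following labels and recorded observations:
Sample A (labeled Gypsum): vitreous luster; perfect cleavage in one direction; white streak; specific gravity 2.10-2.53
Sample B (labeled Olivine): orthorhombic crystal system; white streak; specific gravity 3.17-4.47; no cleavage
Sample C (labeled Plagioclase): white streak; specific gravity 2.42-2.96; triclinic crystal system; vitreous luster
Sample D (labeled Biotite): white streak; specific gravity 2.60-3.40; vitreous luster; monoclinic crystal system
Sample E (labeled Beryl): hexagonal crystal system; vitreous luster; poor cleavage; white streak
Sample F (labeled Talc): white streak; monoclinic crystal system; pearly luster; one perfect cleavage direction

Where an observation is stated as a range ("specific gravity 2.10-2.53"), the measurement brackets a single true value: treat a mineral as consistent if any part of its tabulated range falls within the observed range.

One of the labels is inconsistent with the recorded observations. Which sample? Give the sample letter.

Sample A: every observation is compatible with the reference values for Gypsum.
Sample B: no cleavage is outside the reference for Olivine (cleavage poor) — mislabeled.
Sample C: every observation is compatible with the reference values for Plagioclase.
Sample D: every observation is compatible with the reference values for Biotite.
Sample E: every observation is compatible with the reference values for Beryl.
Sample F: every observation is compatible with the reference values for Talc.
Sample B is the mislabeled one.

B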